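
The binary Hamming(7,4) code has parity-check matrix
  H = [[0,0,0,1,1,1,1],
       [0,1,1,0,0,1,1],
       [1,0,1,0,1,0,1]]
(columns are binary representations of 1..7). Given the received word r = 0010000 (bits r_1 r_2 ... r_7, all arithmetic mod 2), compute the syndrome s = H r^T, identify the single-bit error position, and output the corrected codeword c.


s = (0, 1, 1)^T, error position = 3, corrected codeword c = 0000000

Compute s = H r^T mod 2 one row at a time:
  s_1 = 0 + 0 + 0 + 0 = 0 ≡ 0 (mod 2).
  s_2 = 0 + 1 + 0 + 0 = 1 ≡ 1 (mod 2).
  s_3 = 0 + 1 + 0 + 0 = 1 ≡ 1 (mod 2).
s = (0, 1, 1)^T — this equals column 3 of H (binary 011), so error is at position 3.
Correct: flip bit 3 of r = 0010000 to get c = 0000000.


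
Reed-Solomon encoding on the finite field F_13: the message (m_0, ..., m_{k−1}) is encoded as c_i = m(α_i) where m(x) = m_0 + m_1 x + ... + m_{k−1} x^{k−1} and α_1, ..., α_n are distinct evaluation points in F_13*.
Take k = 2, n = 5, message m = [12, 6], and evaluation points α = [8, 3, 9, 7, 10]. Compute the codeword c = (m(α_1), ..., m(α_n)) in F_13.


c = [8, 4, 1, 2, 7]

Message polynomial: m(x) = 12 + 6·x (mod 13).
For each evaluation point α_i, compute m(α_i) mod 13:
  α_1 = 8: Horner steps 6 → 8, so m(8) = 8.
  α_2 = 3: Horner steps 6 → 4, so m(3) = 4.
  α_3 = 9: Horner steps 6 → 1, so m(9) = 1.
  α_4 = 7: Horner steps 6 → 2, so m(7) = 2.
  α_5 = 10: Horner steps 6 → 7, so m(10) = 7.
Codeword c = [8, 4, 1, 2, 7] ∈ F_13^5.


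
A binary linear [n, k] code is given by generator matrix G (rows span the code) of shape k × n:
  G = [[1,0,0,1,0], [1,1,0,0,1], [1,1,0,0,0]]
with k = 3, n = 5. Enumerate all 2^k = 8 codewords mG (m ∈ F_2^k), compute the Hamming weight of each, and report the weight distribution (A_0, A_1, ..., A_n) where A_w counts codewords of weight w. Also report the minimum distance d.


Weight distribution: A_0 = 1, A_1 = 1, A_2 = 3, A_3 = 3. Minimum distance d = 1.

Enumerate all 2^3 = 8 messages m ∈ F_2^3.
For each, compute codeword c = mG in F_2^5, then tally its weight.
  m = 000 → c = 00000, weight = 0.
  m = 100 → c = 10010, weight = 2.
  m = 010 → c = 11001, weight = 3.
  m = 110 → c = 01011, weight = 3.
  m = 001 → c = 11000, weight = 2.
  m = 101 → c = 01010, weight = 2.
  m = 011 → c = 00001, weight = 1.
  m = 111 → c = 10011, weight = 3.
Tally weights:
  weight 0: 1 codewords.
  weight 1: 1 codewords.
  weight 2: 3 codewords.
  weight 3: 3 codewords.
Minimum distance d = smallest w > 0 with A_w > 0 = 1.
Sanity: Σ A_w = 8 = 2^3 = 8 ✓.


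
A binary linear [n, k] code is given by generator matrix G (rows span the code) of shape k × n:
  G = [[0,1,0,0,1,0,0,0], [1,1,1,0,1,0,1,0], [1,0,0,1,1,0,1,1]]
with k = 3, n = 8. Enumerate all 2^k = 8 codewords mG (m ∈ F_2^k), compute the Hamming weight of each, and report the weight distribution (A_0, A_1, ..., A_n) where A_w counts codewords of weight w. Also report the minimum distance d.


Weight distribution: A_0 = 1, A_2 = 1, A_3 = 1, A_4 = 2, A_5 = 3. Minimum distance d = 2.

Enumerate all 2^3 = 8 messages m ∈ F_2^3.
For each, compute codeword c = mG in F_2^8, then tally its weight.
  m = 000 → c = 00000000, weight = 0.
  m = 100 → c = 01001000, weight = 2.
  m = 010 → c = 11101010, weight = 5.
  m = 110 → c = 10100010, weight = 3.
  m = 001 → c = 10011011, weight = 5.
  m = 101 → c = 11010011, weight = 5.
  m = 011 → c = 01110001, weight = 4.
  m = 111 → c = 00111001, weight = 4.
Tally weights:
  weight 0: 1 codewords.
  weight 2: 1 codewords.
  weight 3: 1 codewords.
  weight 4: 2 codewords.
  weight 5: 3 codewords.
Minimum distance d = smallest w > 0 with A_w > 0 = 2.
Sanity: Σ A_w = 8 = 2^3 = 8 ✓.


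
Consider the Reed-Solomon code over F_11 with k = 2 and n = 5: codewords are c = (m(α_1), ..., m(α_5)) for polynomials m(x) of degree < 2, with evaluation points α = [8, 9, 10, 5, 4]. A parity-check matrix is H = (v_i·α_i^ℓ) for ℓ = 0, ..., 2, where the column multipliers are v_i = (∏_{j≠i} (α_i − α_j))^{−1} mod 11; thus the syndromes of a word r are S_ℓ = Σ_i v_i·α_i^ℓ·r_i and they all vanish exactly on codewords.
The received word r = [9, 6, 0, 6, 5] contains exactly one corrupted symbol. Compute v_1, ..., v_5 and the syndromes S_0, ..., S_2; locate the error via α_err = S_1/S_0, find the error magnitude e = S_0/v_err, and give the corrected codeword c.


S = (9, 4, 3), error at position 2, error magnitude e = 7, c = [9, 10, 0, 6, 5].

Step 1: column multipliers v_i = (∏_{j≠i}(α_i − α_j))^{−1} mod 11.
  i = 1 (α = 8): (8−9)(8−10)(8−5)(8−4) = (−1)·(−2)·3·4 = 24 ≡ 2, so v_1 = 2^{−1} = 6 (mod 11).
  i = 2 (α = 9): (9−8)(9−10)(9−5)(9−4) = 1·(−1)·4·5 = −20 ≡ 2, so v_2 = 2^{−1} = 6 (mod 11).
  i = 3 (α = 10): (10−8)(10−9)(10−5)(10−4) = 2·1·5·6 = 60 ≡ 5, so v_3 = 5^{−1} = 9 (mod 11).
  i = 4 (α = 5): (5−8)(5−9)(5−10)(5−4) = (−3)·(−4)·(−5)·1 = −60 ≡ 6, so v_4 = 6^{−1} = 2 (mod 11).
  i = 5 (α = 4): (4−8)(4−9)(4−10)(4−5) = (−4)·(−5)·(−6)·(−1) = 120 ≡ 10, so v_5 = 10^{−1} = 10 (mod 11).
  v = [6, 6, 9, 2, 10].
Step 2: syndromes of r = [9, 6, 0, 6, 5] (all sums mod 11).
  S_0 = Σ v_i r_i = 6·9 + 6·6 + 9·0 + 2·6 + 10·5 = 152 ≡ 9.
  S_1 = Σ v_i α_i r_i = 6·8·9 + 6·9·6 + 9·10·0 + 2·5·6 + 10·4·5 = 1016 ≡ 4.
  α_i^2 mod 11 = [9, 4, 1, 3, 5].
  S_2 = Σ v_i α_i^2 r_i = 6·9·9 + 6·4·6 + 9·1·0 + 2·3·6 + 10·5·5 = 916 ≡ 3.
  S = (9, 4, 3) ≠ 0, so r is not a codeword (an error is present).
Step 3: locate the error. For a single error e at position i, S_ℓ = v_i·e·α_i^ℓ, so α_err = S_1/S_0.
  S_0^{−1} = 9^{−1} = 5 (mod 11), so α_err = 4·5 = 20 ≡ 9 = α_2. Error position i = 2.
  Consistency check: S_2/S_1 = 3·3 = 9 ≡ 9 = α_err ✓ (single-error assumption holds).
Step 4: error magnitude e = S_0/v_2 = S_0·∏_{j≠2}(α_2 − α_j) = 9·2 = 18 ≡ 7 (mod 11).
Step 5: correct position 2: c_2 = r_2 − e = 6 − 7 ≡ 10 (mod 11). Hence c = [9, 10, 0, 6, 5].
  Check: interpolating c through the α_i gives m(x) = 1 + 1·x (degree < 2) with m(α_i) = c_i for every i, so c is indeed a codeword.


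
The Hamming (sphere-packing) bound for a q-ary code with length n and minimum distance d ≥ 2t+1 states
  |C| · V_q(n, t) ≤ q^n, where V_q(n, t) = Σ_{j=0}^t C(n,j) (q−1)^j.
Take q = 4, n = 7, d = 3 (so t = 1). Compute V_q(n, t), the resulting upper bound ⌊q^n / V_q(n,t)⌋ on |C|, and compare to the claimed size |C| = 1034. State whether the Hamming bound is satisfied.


V_q(n, t) = 22, q^n = 16384, Hamming bound = 744, |C| = 1034 > bound (violated).

Step 1: Compute V_q(n, t) = Σ_{j=0}^1 C(n, j) (q−1)^j.
  j = 0: C(7,0)·(3)^0 = 1·1 = 1.
  j = 1: C(7,1)·(3)^1 = 7·3 = 21.
  V_q(n, t) = 1 + 21 = 22.
Step 2: q^n = 4^7 = 16384.
Step 3: Hamming bound ⌊q^n / V_q(n,t)⌋ = ⌊16384/22⌋ = 744.
Step 4: Compare |C| = 1034 to 744: violated.
The claimed |C| lies above the Hamming bound, so no 4-ary code of length 7 with d ≥ 3 can have 1034 codewords.


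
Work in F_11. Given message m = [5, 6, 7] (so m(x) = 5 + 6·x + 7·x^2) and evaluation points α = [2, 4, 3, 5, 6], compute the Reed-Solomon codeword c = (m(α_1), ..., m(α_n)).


c = [1, 9, 9, 1, 7]

Message polynomial: m(x) = 5 + 6·x + 7·x^2 (mod 11).
For each evaluation point α_i, compute m(α_i) mod 11:
  α_1 = 2: Horner steps 7 → 9 → 1, so m(2) = 1.
  α_2 = 4: Horner steps 7 → 1 → 9, so m(4) = 9.
  α_3 = 3: Horner steps 7 → 5 → 9, so m(3) = 9.
  α_4 = 5: Horner steps 7 → 8 → 1, so m(5) = 1.
  α_5 = 6: Horner steps 7 → 4 → 7, so m(6) = 7.
Codeword c = [1, 9, 9, 1, 7] ∈ F_11^5.


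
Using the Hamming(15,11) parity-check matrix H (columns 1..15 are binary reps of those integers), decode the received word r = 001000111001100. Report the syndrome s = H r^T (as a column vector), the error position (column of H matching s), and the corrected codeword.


s = (0, 1, 0, 0)^T, error position = 4, corrected codeword c = 001100111001100

Compute s = H r^T mod 2 one row at a time:
  s_1 = 1 + 1 + 0 + 0 + 1 + 1 + 0 + 0 = 4 ≡ 0 (mod 2).
  s_2 = 0 + 0 + 0 + 1 + 1 + 1 + 0 + 0 = 3 ≡ 1 (mod 2).
  s_3 = 0 + 1 + 0 + 1 + 0 + 0 + 0 + 0 = 2 ≡ 0 (mod 2).
  s_4 = 0 + 1 + 0 + 1 + 1 + 0 + 1 + 0 = 4 ≡ 0 (mod 2).
s = (0, 1, 0, 0)^T — this equals column 4 of H (binary 0100), so error is at position 4.
Correct: flip bit 4 of r = 001000111001100 to get c = 001100111001100.


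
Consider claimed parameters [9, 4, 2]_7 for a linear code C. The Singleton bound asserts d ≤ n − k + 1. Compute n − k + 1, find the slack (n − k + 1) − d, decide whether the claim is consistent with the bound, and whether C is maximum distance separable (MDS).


Singleton RHS = n − k + 1 = 6, slack = 4, bound satisfied, not MDS.

Singleton bound: d ≤ n − k + 1.
Here n = 9, k = 4, so n − k + 1 = 6.
Given d = 2, check d ≤ 6: YES.
Slack = (n − k + 1) − d = 4.
The code is NOT MDS (slack = 4 > 0).
Description: the claimed parameters are [9, 4, 2]_7; such a code would be non-MDS.


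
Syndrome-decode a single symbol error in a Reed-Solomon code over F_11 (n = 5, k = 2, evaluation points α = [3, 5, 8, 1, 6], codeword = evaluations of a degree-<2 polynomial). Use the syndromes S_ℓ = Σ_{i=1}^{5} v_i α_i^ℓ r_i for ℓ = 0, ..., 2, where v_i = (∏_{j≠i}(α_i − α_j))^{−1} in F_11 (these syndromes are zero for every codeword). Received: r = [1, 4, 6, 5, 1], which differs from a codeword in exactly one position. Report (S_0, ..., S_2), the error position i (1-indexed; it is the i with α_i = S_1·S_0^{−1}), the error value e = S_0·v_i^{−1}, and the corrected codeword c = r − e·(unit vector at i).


S = (4, 1, 3), error at position 1, error magnitude e = 2, c = [10, 4, 6, 5, 1].

Step 1: column multipliers v_i = (∏_{j≠i}(α_i − α_j))^{−1} mod 11.
  i = 1 (α = 3): (3−5)(3−8)(3−1)(3−6) = (−2)·(−5)·2·(−3) = −60 ≡ 6, so v_1 = 6^{−1} = 2 (mod 11).
  i = 2 (α = 5): (5−3)(5−8)(5−1)(5−6) = 2·(−3)·4·(−1) = 24 ≡ 2, so v_2 = 2^{−1} = 6 (mod 11).
  i = 3 (α = 8): (8−3)(8−5)(8−1)(8−6) = 5·3·7·2 = 210 ≡ 1, so v_3 = 1^{−1} = 1 (mod 11).
  i = 4 (α = 1): (1−3)(1−5)(1−8)(1−6) = (−2)·(−4)·(−7)·(−5) = 280 ≡ 5, so v_4 = 5^{−1} = 9 (mod 11).
  i = 5 (α = 6): (6−3)(6−5)(6−8)(6−1) = 3·1·(−2)·5 = −30 ≡ 3, so v_5 = 3^{−1} = 4 (mod 11).
  v = [2, 6, 1, 9, 4].
Step 2: syndromes of r = [1, 4, 6, 5, 1] (all sums mod 11).
  S_0 = Σ v_i r_i = 2·1 + 6·4 + 1·6 + 9·5 + 4·1 = 81 ≡ 4.
  S_1 = Σ v_i α_i r_i = 2·3·1 + 6·5·4 + 1·8·6 + 9·1·5 + 4·6·1 = 243 ≡ 1.
  α_i^2 mod 11 = [9, 3, 9, 1, 3].
  S_2 = Σ v_i α_i^2 r_i = 2·9·1 + 6·3·4 + 1·9·6 + 9·1·5 + 4·3·1 = 201 ≡ 3.
  S = (4, 1, 3) ≠ 0, so r is not a codeword (an error is present).
Step 3: locate the error. For a single error e at position i, S_ℓ = v_i·e·α_i^ℓ, so α_err = S_1/S_0.
  S_0^{−1} = 4^{−1} = 3 (mod 11), so α_err = 1·3 = 3 ≡ 3 = α_1. Error position i = 1.
  Consistency check: S_2/S_1 = 3·1 = 3 ≡ 3 = α_err ✓ (single-error assumption holds).
Step 4: error magnitude e = S_0/v_1 = S_0·∏_{j≠1}(α_1 − α_j) = 4·6 = 24 ≡ 2 (mod 11).
Step 5: correct position 1: c_1 = r_1 − e = 1 − 2 ≡ 10 (mod 11). Hence c = [10, 4, 6, 5, 1].
  Check: interpolating c through the α_i gives m(x) = 8 + 8·x (degree < 2) with m(α_i) = c_i for every i, so c is indeed a codeword.


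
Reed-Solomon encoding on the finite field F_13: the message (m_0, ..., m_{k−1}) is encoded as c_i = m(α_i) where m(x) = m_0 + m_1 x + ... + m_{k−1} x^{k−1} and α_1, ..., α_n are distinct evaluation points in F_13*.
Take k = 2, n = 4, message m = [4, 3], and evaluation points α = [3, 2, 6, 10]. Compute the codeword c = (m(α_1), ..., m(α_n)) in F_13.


c = [0, 10, 9, 8]

Message polynomial: m(x) = 4 + 3·x (mod 13).
For each evaluation point α_i, compute m(α_i) mod 13:
  α_1 = 3: Horner steps 3 → 0, so m(3) = 0.
  α_2 = 2: Horner steps 3 → 10, so m(2) = 10.
  α_3 = 6: Horner steps 3 → 9, so m(6) = 9.
  α_4 = 10: Horner steps 3 → 8, so m(10) = 8.
Codeword c = [0, 10, 9, 8] ∈ F_13^4.


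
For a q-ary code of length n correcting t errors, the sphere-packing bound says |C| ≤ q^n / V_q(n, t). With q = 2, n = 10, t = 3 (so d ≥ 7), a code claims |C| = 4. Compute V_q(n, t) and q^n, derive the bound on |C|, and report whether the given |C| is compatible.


V_q(n, t) = 176, q^n = 1024, Hamming bound = 5, |C| = 4 ≤ bound (satisfied).

Step 1: Compute V_q(n, t) = Σ_{j=0}^3 C(n, j) (q−1)^j.
  j = 0: C(10,0)·(1)^0 = 1·1 = 1.
  j = 1: C(10,1)·(1)^1 = 10·1 = 10.
  j = 2: C(10,2)·(1)^2 = 45·1 = 45.
  j = 3: C(10,3)·(1)^3 = 120·1 = 120.
  V_q(n, t) = 1 + 10 + 45 + 120 = 176.
Step 2: q^n = 2^10 = 1024.
Step 3: Hamming bound ⌊q^n / V_q(n,t)⌋ = ⌊1024/176⌋ = 5.
Step 4: Compare |C| = 4 to 5: satisfied.
The claimed |C| lies below the Hamming bound.


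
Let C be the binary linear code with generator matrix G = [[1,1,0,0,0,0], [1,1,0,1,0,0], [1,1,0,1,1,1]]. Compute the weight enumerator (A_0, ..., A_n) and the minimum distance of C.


Weight distribution: A_0 = 1, A_1 = 1, A_2 = 2, A_3 = 2, A_4 = 1, A_5 = 1. Minimum distance d = 1.

Enumerate all 2^3 = 8 messages m ∈ F_2^3.
For each, compute codeword c = mG in F_2^6, then tally its weight.
  m = 000 → c = 000000, weight = 0.
  m = 100 → c = 110000, weight = 2.
  m = 010 → c = 110100, weight = 3.
  m = 110 → c = 000100, weight = 1.
  m = 001 → c = 110111, weight = 5.
  m = 101 → c = 000111, weight = 3.
  m = 011 → c = 000011, weight = 2.
  m = 111 → c = 110011, weight = 4.
Tally weights:
  weight 0: 1 codewords.
  weight 1: 1 codewords.
  weight 2: 2 codewords.
  weight 3: 2 codewords.
  weight 4: 1 codewords.
  weight 5: 1 codewords.
Minimum distance d = smallest w > 0 with A_w > 0 = 1.
Sanity: Σ A_w = 8 = 2^3 = 8 ✓.


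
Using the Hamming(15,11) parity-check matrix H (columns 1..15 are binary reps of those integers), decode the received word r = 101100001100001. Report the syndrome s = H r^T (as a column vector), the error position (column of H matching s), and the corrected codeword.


s = (1, 0, 1, 0)^T, error position = 10, corrected codeword c = 101100001000001

Compute s = H r^T mod 2 one row at a time:
  s_1 = 0 + 1 + 1 + 0 + 0 + 0 + 0 + 1 = 3 ≡ 1 (mod 2).
  s_2 = 1 + 0 + 0 + 0 + 0 + 0 + 0 + 1 = 2 ≡ 0 (mod 2).
  s_3 = 0 + 1 + 0 + 0 + 1 + 0 + 0 + 1 = 3 ≡ 1 (mod 2).
  s_4 = 1 + 1 + 0 + 0 + 1 + 0 + 0 + 1 = 4 ≡ 0 (mod 2).
s = (1, 0, 1, 0)^T — this equals column 10 of H (binary 1010), so error is at position 10.
Correct: flip bit 10 of r = 101100001100001 to get c = 101100001000001.


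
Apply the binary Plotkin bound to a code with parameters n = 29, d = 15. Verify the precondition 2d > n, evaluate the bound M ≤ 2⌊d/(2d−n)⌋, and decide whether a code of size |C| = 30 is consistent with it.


Plotkin bound M ≤ 30; given |C| = 30 ≤ bound (satisfied).

Check applicability: 2d = 30, n = 29.
2d − n = 1 > 0, so Plotkin applies.
Compute d/(2d−n) = 15/1 ≈ 15.0000.
⌊d/(2d−n)⌋ = 15.
Plotkin bound: M ≤ 2·15 = 30.
Given |C| = 30, check: satisfied.
This |C| is at the Plotkin bound.


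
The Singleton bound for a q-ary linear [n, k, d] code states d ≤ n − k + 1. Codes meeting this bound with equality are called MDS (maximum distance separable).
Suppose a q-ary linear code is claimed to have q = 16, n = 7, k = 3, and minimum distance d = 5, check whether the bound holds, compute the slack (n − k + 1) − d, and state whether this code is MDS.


Singleton RHS = n − k + 1 = 5, slack = 0, bound satisfied, MDS.

Singleton bound: d ≤ n − k + 1.
Here n = 7, k = 3, so n − k + 1 = 5.
Given d = 5, check d ≤ 5: YES.
Slack = (n − k + 1) − d = 0.
The code is MDS (slack = 0).
Description: the claimed parameters are [7, 3, 5]_16; such a code would be MDS (meets Singleton bound).


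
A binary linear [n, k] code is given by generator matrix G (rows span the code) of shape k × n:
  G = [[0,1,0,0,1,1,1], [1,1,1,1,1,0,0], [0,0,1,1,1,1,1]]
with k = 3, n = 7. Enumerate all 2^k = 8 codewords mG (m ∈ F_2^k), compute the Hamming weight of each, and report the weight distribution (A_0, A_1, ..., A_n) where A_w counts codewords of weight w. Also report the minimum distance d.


Weight distribution: A_0 = 1, A_2 = 1, A_3 = 1, A_4 = 2, A_5 = 3. Minimum distance d = 2.

Enumerate all 2^3 = 8 messages m ∈ F_2^3.
For each, compute codeword c = mG in F_2^7, then tally its weight.
  m = 000 → c = 0000000, weight = 0.
  m = 100 → c = 0100111, weight = 4.
  m = 010 → c = 1111100, weight = 5.
  m = 110 → c = 1011011, weight = 5.
  m = 001 → c = 0011111, weight = 5.
  m = 101 → c = 0111000, weight = 3.
  m = 011 → c = 1100011, weight = 4.
  m = 111 → c = 1000100, weight = 2.
Tally weights:
  weight 0: 1 codewords.
  weight 2: 1 codewords.
  weight 3: 1 codewords.
  weight 4: 2 codewords.
  weight 5: 3 codewords.
Minimum distance d = smallest w > 0 with A_w > 0 = 2.
Sanity: Σ A_w = 8 = 2^3 = 8 ✓.


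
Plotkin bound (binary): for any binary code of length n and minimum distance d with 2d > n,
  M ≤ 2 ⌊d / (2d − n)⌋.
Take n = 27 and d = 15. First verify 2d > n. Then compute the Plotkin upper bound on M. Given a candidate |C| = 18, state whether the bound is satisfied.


Plotkin bound M ≤ 10; given |C| = 18 > bound (violated).

Check applicability: 2d = 30, n = 27.
2d − n = 3 > 0, so Plotkin applies.
Compute d/(2d−n) = 15/3 ≈ 5.0000.
⌊d/(2d−n)⌋ = 5.
Plotkin bound: M ≤ 2·5 = 10.
Given |C| = 18, check: VIOLATED.
This |C| is above the Plotkin bound, so no binary code with n = 27, d = 15 and 18 codewords exists.


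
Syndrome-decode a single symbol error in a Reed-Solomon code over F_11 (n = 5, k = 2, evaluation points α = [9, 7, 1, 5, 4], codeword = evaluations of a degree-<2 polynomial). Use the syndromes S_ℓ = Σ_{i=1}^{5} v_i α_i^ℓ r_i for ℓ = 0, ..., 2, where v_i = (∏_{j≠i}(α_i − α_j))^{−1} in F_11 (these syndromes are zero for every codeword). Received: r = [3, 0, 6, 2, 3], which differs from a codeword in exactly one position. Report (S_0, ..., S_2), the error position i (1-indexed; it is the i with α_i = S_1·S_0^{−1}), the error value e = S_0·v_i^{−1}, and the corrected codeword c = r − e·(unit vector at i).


S = (5, 1, 9), error at position 1, error magnitude e = 5, c = [9, 0, 6, 2, 3].

Step 1: column multipliers v_i = (∏_{j≠i}(α_i − α_j))^{−1} mod 11.
  i = 1 (α = 9): (9−7)(9−1)(9−5)(9−4) = 2·8·4·5 = 320 ≡ 1, so v_1 = 1^{−1} = 1 (mod 11).
  i = 2 (α = 7): (7−9)(7−1)(7−5)(7−4) = (−2)·6·2·3 = −72 ≡ 5, so v_2 = 5^{−1} = 9 (mod 11).
  i = 3 (α = 1): (1−9)(1−7)(1−5)(1−4) = (−8)·(−6)·(−4)·(−3) = 576 ≡ 4, so v_3 = 4^{−1} = 3 (mod 11).
  i = 4 (α = 5): (5−9)(5−7)(5−1)(5−4) = (−4)·(−2)·4·1 = 32 ≡ 10, so v_4 = 10^{−1} = 10 (mod 11).
  i = 5 (α = 4): (4−9)(4−7)(4−1)(4−5) = (−5)·(−3)·3·(−1) = −45 ≡ 10, so v_5 = 10^{−1} = 10 (mod 11).
  v = [1, 9, 3, 10, 10].
Step 2: syndromes of r = [3, 0, 6, 2, 3] (all sums mod 11).
  S_0 = Σ v_i r_i = 1·3 + 9·0 + 3·6 + 10·2 + 10·3 = 71 ≡ 5.
  S_1 = Σ v_i α_i r_i = 1·9·3 + 9·7·0 + 3·1·6 + 10·5·2 + 10·4·3 = 265 ≡ 1.
  α_i^2 mod 11 = [4, 5, 1, 3, 5].
  S_2 = Σ v_i α_i^2 r_i = 1·4·3 + 9·5·0 + 3·1·6 + 10·3·2 + 10·5·3 = 240 ≡ 9.
  S = (5, 1, 9) ≠ 0, so r is not a codeword (an error is present).
Step 3: locate the error. For a single error e at position i, S_ℓ = v_i·e·α_i^ℓ, so α_err = S_1/S_0.
  S_0^{−1} = 5^{−1} = 9 (mod 11), so α_err = 1·9 = 9 ≡ 9 = α_1. Error position i = 1.
  Consistency check: S_2/S_1 = 9·1 = 9 ≡ 9 = α_err ✓ (single-error assumption holds).
Step 4: error magnitude e = S_0/v_1 = S_0·∏_{j≠1}(α_1 − α_j) = 5·1 = 5 ≡ 5 (mod 11).
Step 5: correct position 1: c_1 = r_1 − e = 3 − 5 ≡ 9 (mod 11). Hence c = [9, 0, 6, 2, 3].
  Check: interpolating c through the α_i gives m(x) = 7 + 10·x (degree < 2) with m(α_i) = c_i for every i, so c is indeed a codeword.


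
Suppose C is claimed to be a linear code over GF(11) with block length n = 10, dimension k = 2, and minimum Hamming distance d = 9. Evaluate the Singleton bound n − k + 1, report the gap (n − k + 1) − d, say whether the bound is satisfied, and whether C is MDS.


Singleton RHS = n − k + 1 = 9, slack = 0, bound satisfied, MDS.

Singleton bound: d ≤ n − k + 1.
Here n = 10, k = 2, so n − k + 1 = 9.
Given d = 9, check d ≤ 9: YES.
Slack = (n − k + 1) − d = 0.
The code is MDS (slack = 0).
Description: the claimed parameters are [10, 2, 9]_11; such a code would be MDS (meets Singleton bound).


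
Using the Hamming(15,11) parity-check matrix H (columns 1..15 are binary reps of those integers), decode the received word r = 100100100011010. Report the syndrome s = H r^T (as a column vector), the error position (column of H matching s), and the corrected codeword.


s = (1, 0, 1, 1)^T, error position = 11, corrected codeword c = 100100100001010

Compute s = H r^T mod 2 one row at a time:
  s_1 = 0 + 0 + 0 + 1 + 1 + 0 + 1 + 0 = 3 ≡ 1 (mod 2).
  s_2 = 1 + 0 + 0 + 1 + 1 + 0 + 1 + 0 = 4 ≡ 0 (mod 2).
  s_3 = 0 + 0 + 0 + 1 + 0 + 1 + 1 + 0 = 3 ≡ 1 (mod 2).
  s_4 = 1 + 0 + 0 + 1 + 0 + 1 + 0 + 0 = 3 ≡ 1 (mod 2).
s = (1, 0, 1, 1)^T — this equals column 11 of H (binary 1011), so error is at position 11.
Correct: flip bit 11 of r = 100100100011010 to get c = 100100100001010.


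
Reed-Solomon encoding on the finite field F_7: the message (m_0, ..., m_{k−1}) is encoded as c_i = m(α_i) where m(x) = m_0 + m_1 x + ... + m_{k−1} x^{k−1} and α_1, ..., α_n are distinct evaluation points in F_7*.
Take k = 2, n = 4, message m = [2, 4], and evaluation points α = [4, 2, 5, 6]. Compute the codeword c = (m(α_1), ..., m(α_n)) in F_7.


c = [4, 3, 1, 5]

Message polynomial: m(x) = 2 + 4·x (mod 7).
For each evaluation point α_i, compute m(α_i) mod 7:
  α_1 = 4: Horner steps 4 → 4, so m(4) = 4.
  α_2 = 2: Horner steps 4 → 3, so m(2) = 3.
  α_3 = 5: Horner steps 4 → 1, so m(5) = 1.
  α_4 = 6: Horner steps 4 → 5, so m(6) = 5.
Codeword c = [4, 3, 1, 5] ∈ F_7^4.


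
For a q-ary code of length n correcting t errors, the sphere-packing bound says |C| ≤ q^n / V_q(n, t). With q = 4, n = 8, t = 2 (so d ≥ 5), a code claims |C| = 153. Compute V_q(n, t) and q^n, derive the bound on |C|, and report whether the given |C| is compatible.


V_q(n, t) = 277, q^n = 65536, Hamming bound = 236, |C| = 153 ≤ bound (satisfied).

Step 1: Compute V_q(n, t) = Σ_{j=0}^2 C(n, j) (q−1)^j.
  j = 0: C(8,0)·(3)^0 = 1·1 = 1.
  j = 1: C(8,1)·(3)^1 = 8·3 = 24.
  j = 2: C(8,2)·(3)^2 = 28·9 = 252.
  V_q(n, t) = 1 + 24 + 252 = 277.
Step 2: q^n = 4^8 = 65536.
Step 3: Hamming bound ⌊q^n / V_q(n,t)⌋ = ⌊65536/277⌋ = 236.
Step 4: Compare |C| = 153 to 236: satisfied.
The claimed |C| lies below the Hamming bound.


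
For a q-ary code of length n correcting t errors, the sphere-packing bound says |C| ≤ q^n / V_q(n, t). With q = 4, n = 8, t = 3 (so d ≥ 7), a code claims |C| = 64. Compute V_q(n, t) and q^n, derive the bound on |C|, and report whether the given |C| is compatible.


V_q(n, t) = 1789, q^n = 65536, Hamming bound = 36, |C| = 64 > bound (violated).

Step 1: Compute V_q(n, t) = Σ_{j=0}^3 C(n, j) (q−1)^j.
  j = 0: C(8,0)·(3)^0 = 1·1 = 1.
  j = 1: C(8,1)·(3)^1 = 8·3 = 24.
  j = 2: C(8,2)·(3)^2 = 28·9 = 252.
  j = 3: C(8,3)·(3)^3 = 56·27 = 1512.
  V_q(n, t) = 1 + 24 + 252 + 1512 = 1789.
Step 2: q^n = 4^8 = 65536.
Step 3: Hamming bound ⌊q^n / V_q(n,t)⌋ = ⌊65536/1789⌋ = 36.
Step 4: Compare |C| = 64 to 36: violated.
The claimed |C| lies above the Hamming bound, so no 4-ary code of length 8 with d ≥ 7 can have 64 codewords.


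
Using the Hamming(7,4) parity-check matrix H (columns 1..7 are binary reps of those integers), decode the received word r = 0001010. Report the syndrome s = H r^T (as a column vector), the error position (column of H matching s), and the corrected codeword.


s = (0, 1, 0)^T, error position = 2, corrected codeword c = 0101010

Compute s = H r^T mod 2 one row at a time:
  s_1 = 1 + 0 + 1 + 0 = 2 ≡ 0 (mod 2).
  s_2 = 0 + 0 + 1 + 0 = 1 ≡ 1 (mod 2).
  s_3 = 0 + 0 + 0 + 0 = 0 ≡ 0 (mod 2).
s = (0, 1, 0)^T — this equals column 2 of H (binary 010), so error is at position 2.
Correct: flip bit 2 of r = 0001010 to get c = 0101010.


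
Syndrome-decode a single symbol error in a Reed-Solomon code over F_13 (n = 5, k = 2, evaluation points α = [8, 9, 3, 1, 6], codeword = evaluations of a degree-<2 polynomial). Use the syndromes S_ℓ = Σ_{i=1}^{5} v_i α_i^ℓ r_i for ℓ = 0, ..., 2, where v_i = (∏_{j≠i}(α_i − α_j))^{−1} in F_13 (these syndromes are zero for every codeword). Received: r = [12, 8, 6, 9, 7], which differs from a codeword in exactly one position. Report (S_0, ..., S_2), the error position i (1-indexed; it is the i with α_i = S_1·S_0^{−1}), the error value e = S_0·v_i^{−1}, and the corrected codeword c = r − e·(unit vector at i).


S = (8, 8, 8), error at position 4, error magnitude e = 8, c = [12, 8, 6, 1, 7].

Step 1: column multipliers v_i = (∏_{j≠i}(α_i − α_j))^{−1} mod 13.
  i = 1 (α = 8): (8−9)(8−3)(8−1)(8−6) = (−1)·5·7·2 = −70 ≡ 8, so v_1 = 8^{−1} = 5 (mod 13).
  i = 2 (α = 9): (9−8)(9−3)(9−1)(9−6) = 1·6·8·3 = 144 ≡ 1, so v_2 = 1^{−1} = 1 (mod 13).
  i = 3 (α = 3): (3−8)(3−9)(3−1)(3−6) = (−5)·(−6)·2·(−3) = −180 ≡ 2, so v_3 = 2^{−1} = 7 (mod 13).
  i = 4 (α = 1): (1−8)(1−9)(1−3)(1−6) = (−7)·(−8)·(−2)·(−5) = 560 ≡ 1, so v_4 = 1^{−1} = 1 (mod 13).
  i = 5 (α = 6): (6−8)(6−9)(6−3)(6−1) = (−2)·(−3)·3·5 = 90 ≡ 12, so v_5 = 12^{−1} = 12 (mod 13).
  v = [5, 1, 7, 1, 12].
Step 2: syndromes of r = [12, 8, 6, 9, 7] (all sums mod 13).
  S_0 = Σ v_i r_i = 5·12 + 1·8 + 7·6 + 1·9 + 12·7 = 203 ≡ 8.
  S_1 = Σ v_i α_i r_i = 5·8·12 + 1·9·8 + 7·3·6 + 1·1·9 + 12·6·7 = 1191 ≡ 8.
  α_i^2 mod 13 = [12, 3, 9, 1, 10].
  S_2 = Σ v_i α_i^2 r_i = 5·12·12 + 1·3·8 + 7·9·6 + 1·1·9 + 12·10·7 = 1971 ≡ 8.
  S = (8, 8, 8) ≠ 0, so r is not a codeword (an error is present).
Step 3: locate the error. For a single error e at position i, S_ℓ = v_i·e·α_i^ℓ, so α_err = S_1/S_0.
  S_0^{−1} = 8^{−1} = 5 (mod 13), so α_err = 8·5 = 40 ≡ 1 = α_4. Error position i = 4.
  Consistency check: S_2/S_1 = 8·5 = 40 ≡ 1 = α_err ✓ (single-error assumption holds).
Step 4: error magnitude e = S_0/v_4 = S_0·∏_{j≠4}(α_4 − α_j) = 8·1 = 8 ≡ 8 (mod 13).
Step 5: correct position 4: c_4 = r_4 − e = 9 − 8 ≡ 1 (mod 13). Hence c = [12, 8, 6, 1, 7].
  Check: interpolating c through the α_i gives m(x) = 5 + 9·x (degree < 2) with m(α_i) = c_i for every i, so c is indeed a codeword.


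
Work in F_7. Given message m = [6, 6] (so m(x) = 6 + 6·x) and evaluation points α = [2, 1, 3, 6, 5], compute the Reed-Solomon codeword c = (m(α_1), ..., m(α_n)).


c = [4, 5, 3, 0, 1]

Message polynomial: m(x) = 6 + 6·x (mod 7).
For each evaluation point α_i, compute m(α_i) mod 7:
  α_1 = 2: Horner steps 6 → 4, so m(2) = 4.
  α_2 = 1: Horner steps 6 → 5, so m(1) = 5.
  α_3 = 3: Horner steps 6 → 3, so m(3) = 3.
  α_4 = 6: Horner steps 6 → 0, so m(6) = 0.
  α_5 = 5: Horner steps 6 → 1, so m(5) = 1.
Codeword c = [4, 5, 3, 0, 1] ∈ F_7^5.


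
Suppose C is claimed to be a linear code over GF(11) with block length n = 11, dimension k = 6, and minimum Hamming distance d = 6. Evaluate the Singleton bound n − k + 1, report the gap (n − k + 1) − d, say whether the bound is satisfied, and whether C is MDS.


Singleton RHS = n − k + 1 = 6, slack = 0, bound satisfied, MDS.

Singleton bound: d ≤ n − k + 1.
Here n = 11, k = 6, so n − k + 1 = 6.
Given d = 6, check d ≤ 6: YES.
Slack = (n − k + 1) − d = 0.
The code is MDS (slack = 0).
Description: the claimed parameters are [11, 6, 6]_11; such a code would be MDS (meets Singleton bound).


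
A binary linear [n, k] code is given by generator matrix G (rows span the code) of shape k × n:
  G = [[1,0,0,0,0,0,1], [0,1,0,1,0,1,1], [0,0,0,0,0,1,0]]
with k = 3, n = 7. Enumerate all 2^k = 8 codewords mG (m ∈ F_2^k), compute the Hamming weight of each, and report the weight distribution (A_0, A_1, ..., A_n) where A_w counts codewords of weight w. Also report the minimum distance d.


Weight distribution: A_0 = 1, A_1 = 1, A_2 = 1, A_3 = 3, A_4 = 2. Minimum distance d = 1.

Enumerate all 2^3 = 8 messages m ∈ F_2^3.
For each, compute codeword c = mG in F_2^7, then tally its weight.
  m = 000 → c = 0000000, weight = 0.
  m = 100 → c = 1000001, weight = 2.
  m = 010 → c = 0101011, weight = 4.
  m = 110 → c = 1101010, weight = 4.
  m = 001 → c = 0000010, weight = 1.
  m = 101 → c = 1000011, weight = 3.
  m = 011 → c = 0101001, weight = 3.
  m = 111 → c = 1101000, weight = 3.
Tally weights:
  weight 0: 1 codewords.
  weight 1: 1 codewords.
  weight 2: 1 codewords.
  weight 3: 3 codewords.
  weight 4: 2 codewords.
Minimum distance d = smallest w > 0 with A_w > 0 = 1.
Sanity: Σ A_w = 8 = 2^3 = 8 ✓.


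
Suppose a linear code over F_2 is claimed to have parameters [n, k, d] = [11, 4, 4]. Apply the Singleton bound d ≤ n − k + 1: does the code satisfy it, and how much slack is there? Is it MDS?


Singleton RHS = n − k + 1 = 8, slack = 4, bound satisfied, not MDS.

Singleton bound: d ≤ n − k + 1.
Here n = 11, k = 4, so n − k + 1 = 8.
Given d = 4, check d ≤ 8: YES.
Slack = (n − k + 1) − d = 4.
The code is NOT MDS (slack = 4 > 0).
Description: the claimed parameters are [11, 4, 4]_2; such a code would be non-MDS.


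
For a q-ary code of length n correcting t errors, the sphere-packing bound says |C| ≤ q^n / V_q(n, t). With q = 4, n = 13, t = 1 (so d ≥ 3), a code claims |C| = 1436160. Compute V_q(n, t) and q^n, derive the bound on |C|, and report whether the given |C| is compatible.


V_q(n, t) = 40, q^n = 67108864, Hamming bound = 1677721, |C| = 1436160 ≤ bound (satisfied).

Step 1: Compute V_q(n, t) = Σ_{j=0}^1 C(n, j) (q−1)^j.
  j = 0: C(13,0)·(3)^0 = 1·1 = 1.
  j = 1: C(13,1)·(3)^1 = 13·3 = 39.
  V_q(n, t) = 1 + 39 = 40.
Step 2: q^n = 4^13 = 67108864.
Step 3: Hamming bound ⌊q^n / V_q(n,t)⌋ = ⌊67108864/40⌋ = 1677721.
Step 4: Compare |C| = 1436160 to 1677721: satisfied.
The claimed |C| lies below the Hamming bound.


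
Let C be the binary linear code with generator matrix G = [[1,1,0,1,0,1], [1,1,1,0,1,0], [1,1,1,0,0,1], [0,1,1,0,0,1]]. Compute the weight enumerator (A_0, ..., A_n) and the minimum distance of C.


Weight distribution: A_0 = 1, A_1 = 1, A_2 = 2, A_3 = 6, A_4 = 5, A_5 = 1. Minimum distance d = 1.

Enumerate all 2^4 = 16 messages m ∈ F_2^4.
For each, compute codeword c = mG in F_2^6, then tally its weight.
  m = 0000 → c = 000000, weight = 0.
  m = 1000 → c = 110101, weight = 4.
  m = 0100 → c = 111010, weight = 4.
  m = 1100 → c = 001111, weight = 4.
  m = 0010 → c = 111001, weight = 4.
  m = 1010 → c = 001100, weight = 2.
  m = 0110 → c = 000011, weight = 2.
  m = 1110 → c = 110110, weight = 4.
  m = 0001 → c = 011001, weight = 3.
  m = 1001 → c = 101100, weight = 3.
  m = 0101 → c = 100011, weight = 3.
  m = 1101 → c = 010110, weight = 3.
  m = 0011 → c = 100000, weight = 1.
  m = 1011 → c = 010101, weight = 3.
  m = 0111 → c = 011010, weight = 3.
  m = 1111 → c = 101111, weight = 5.
Tally weights:
  weight 0: 1 codewords.
  weight 1: 1 codewords.
  weight 2: 2 codewords.
  weight 3: 6 codewords.
  weight 4: 5 codewords.
  weight 5: 1 codewords.
Minimum distance d = smallest w > 0 with A_w > 0 = 1.
Sanity: Σ A_w = 16 = 2^4 = 16 ✓.


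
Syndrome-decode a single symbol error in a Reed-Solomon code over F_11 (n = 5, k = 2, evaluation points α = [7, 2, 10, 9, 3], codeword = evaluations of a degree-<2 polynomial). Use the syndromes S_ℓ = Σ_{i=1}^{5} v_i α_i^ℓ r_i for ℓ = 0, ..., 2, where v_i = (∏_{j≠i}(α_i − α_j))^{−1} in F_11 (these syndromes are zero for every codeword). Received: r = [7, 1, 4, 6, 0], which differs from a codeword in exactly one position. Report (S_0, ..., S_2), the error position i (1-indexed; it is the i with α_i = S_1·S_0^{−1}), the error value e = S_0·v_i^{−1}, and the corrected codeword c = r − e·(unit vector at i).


S = (3, 5, 1), error at position 4, error magnitude e = 1, c = [7, 1, 4, 5, 0].

Step 1: column multipliers v_i = (∏_{j≠i}(α_i − α_j))^{−1} mod 11.
  i = 1 (α = 7): (7−2)(7−10)(7−9)(7−3) = 5·(−3)·(−2)·4 = 120 ≡ 10, so v_1 = 10^{−1} = 10 (mod 11).
  i = 2 (α = 2): (2−7)(2−10)(2−9)(2−3) = (−5)·(−8)·(−7)·(−1) = 280 ≡ 5, so v_2 = 5^{−1} = 9 (mod 11).
  i = 3 (α = 10): (10−7)(10−2)(10−9)(10−3) = 3·8·1·7 = 168 ≡ 3, so v_3 = 3^{−1} = 4 (mod 11).
  i = 4 (α = 9): (9−7)(9−2)(9−10)(9−3) = 2·7·(−1)·6 = −84 ≡ 4, so v_4 = 4^{−1} = 3 (mod 11).
  i = 5 (α = 3): (3−7)(3−2)(3−10)(3−9) = (−4)·1·(−7)·(−6) = −168 ≡ 8, so v_5 = 8^{−1} = 7 (mod 11).
  v = [10, 9, 4, 3, 7].
Step 2: syndromes of r = [7, 1, 4, 6, 0] (all sums mod 11).
  S_0 = Σ v_i r_i = 10·7 + 9·1 + 4·4 + 3·6 + 7·0 = 113 ≡ 3.
  S_1 = Σ v_i α_i r_i = 10·7·7 + 9·2·1 + 4·10·4 + 3·9·6 + 7·3·0 = 830 ≡ 5.
  α_i^2 mod 11 = [5, 4, 1, 4, 9].
  S_2 = Σ v_i α_i^2 r_i = 10·5·7 + 9·4·1 + 4·1·4 + 3·4·6 + 7·9·0 = 474 ≡ 1.
  S = (3, 5, 1) ≠ 0, so r is not a codeword (an error is present).
Step 3: locate the error. For a single error e at position i, S_ℓ = v_i·e·α_i^ℓ, so α_err = S_1/S_0.
  S_0^{−1} = 3^{−1} = 4 (mod 11), so α_err = 5·4 = 20 ≡ 9 = α_4. Error position i = 4.
  Consistency check: S_2/S_1 = 1·9 = 9 ≡ 9 = α_err ✓ (single-error assumption holds).
Step 4: error magnitude e = S_0/v_4 = S_0·∏_{j≠4}(α_4 − α_j) = 3·4 = 12 ≡ 1 (mod 11).
Step 5: correct position 4: c_4 = r_4 − e = 6 − 1 ≡ 5 (mod 11). Hence c = [7, 1, 4, 5, 0].
  Check: interpolating c through the α_i gives m(x) = 3 + 10·x (degree < 2) with m(α_i) = c_i for every i, so c is indeed a codeword.


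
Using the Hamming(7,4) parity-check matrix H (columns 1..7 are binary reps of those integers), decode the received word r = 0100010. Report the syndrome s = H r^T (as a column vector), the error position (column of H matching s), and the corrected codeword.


s = (1, 0, 0)^T, error position = 4, corrected codeword c = 0101010

Compute s = H r^T mod 2 one row at a time:
  s_1 = 0 + 0 + 1 + 0 = 1 ≡ 1 (mod 2).
  s_2 = 1 + 0 + 1 + 0 = 2 ≡ 0 (mod 2).
  s_3 = 0 + 0 + 0 + 0 = 0 ≡ 0 (mod 2).
s = (1, 0, 0)^T — this equals column 4 of H (binary 100), so error is at position 4.
Correct: flip bit 4 of r = 0100010 to get c = 0101010.


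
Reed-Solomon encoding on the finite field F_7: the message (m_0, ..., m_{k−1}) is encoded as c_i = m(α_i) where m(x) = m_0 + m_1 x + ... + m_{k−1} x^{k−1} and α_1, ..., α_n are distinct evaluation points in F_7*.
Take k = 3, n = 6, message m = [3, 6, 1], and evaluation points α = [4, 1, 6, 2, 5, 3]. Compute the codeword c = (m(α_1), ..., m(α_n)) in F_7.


c = [1, 3, 5, 5, 2, 2]

Message polynomial: m(x) = 3 + 6·x + 1·x^2 (mod 7).
For each evaluation point α_i, compute m(α_i) mod 7:
  α_1 = 4: Horner steps 1 → 3 → 1, so m(4) = 1.
  α_2 = 1: Horner steps 1 → 0 → 3, so m(1) = 3.
  α_3 = 6: Horner steps 1 → 5 → 5, so m(6) = 5.
  α_4 = 2: Horner steps 1 → 1 → 5, so m(2) = 5.
  α_5 = 5: Horner steps 1 → 4 → 2, so m(5) = 2.
  α_6 = 3: Horner steps 1 → 2 → 2, so m(3) = 2.
Codeword c = [1, 3, 5, 5, 2, 2] ∈ F_7^6.


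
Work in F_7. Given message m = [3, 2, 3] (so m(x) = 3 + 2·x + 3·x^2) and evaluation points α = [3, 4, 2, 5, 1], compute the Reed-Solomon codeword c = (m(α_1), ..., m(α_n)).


c = [1, 3, 5, 4, 1]

Message polynomial: m(x) = 3 + 2·x + 3·x^2 (mod 7).
For each evaluation point α_i, compute m(α_i) mod 7:
  α_1 = 3: Horner steps 3 → 4 → 1, so m(3) = 1.
  α_2 = 4: Horner steps 3 → 0 → 3, so m(4) = 3.
  α_3 = 2: Horner steps 3 → 1 → 5, so m(2) = 5.
  α_4 = 5: Horner steps 3 → 3 → 4, so m(5) = 4.
  α_5 = 1: Horner steps 3 → 5 → 1, so m(1) = 1.
Codeword c = [1, 3, 5, 4, 1] ∈ F_7^5.


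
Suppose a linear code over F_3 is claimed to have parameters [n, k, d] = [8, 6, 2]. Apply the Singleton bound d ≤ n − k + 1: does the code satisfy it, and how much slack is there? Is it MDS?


Singleton RHS = n − k + 1 = 3, slack = 1, bound satisfied, not MDS.

Singleton bound: d ≤ n − k + 1.
Here n = 8, k = 6, so n − k + 1 = 3.
Given d = 2, check d ≤ 3: YES.
Slack = (n − k + 1) − d = 1.
The code is NOT MDS (slack = 1 > 0).
Description: the claimed parameters are [8, 6, 2]_3; such a code would be non-MDS.


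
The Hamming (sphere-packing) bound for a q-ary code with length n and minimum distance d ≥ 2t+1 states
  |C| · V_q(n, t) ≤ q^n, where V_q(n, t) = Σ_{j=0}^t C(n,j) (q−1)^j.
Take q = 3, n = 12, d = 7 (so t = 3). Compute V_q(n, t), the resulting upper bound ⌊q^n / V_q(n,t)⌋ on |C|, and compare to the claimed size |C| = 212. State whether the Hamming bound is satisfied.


V_q(n, t) = 2049, q^n = 531441, Hamming bound = 259, |C| = 212 ≤ bound (satisfied).

Step 1: Compute V_q(n, t) = Σ_{j=0}^3 C(n, j) (q−1)^j.
  j = 0: C(12,0)·(2)^0 = 1·1 = 1.
  j = 1: C(12,1)·(2)^1 = 12·2 = 24.
  j = 2: C(12,2)·(2)^2 = 66·4 = 264.
  j = 3: C(12,3)·(2)^3 = 220·8 = 1760.
  V_q(n, t) = 1 + 24 + 264 + 1760 = 2049.
Step 2: q^n = 3^12 = 531441.
Step 3: Hamming bound ⌊q^n / V_q(n,t)⌋ = ⌊531441/2049⌋ = 259.
Step 4: Compare |C| = 212 to 259: satisfied.
The claimed |C| lies below the Hamming bound.


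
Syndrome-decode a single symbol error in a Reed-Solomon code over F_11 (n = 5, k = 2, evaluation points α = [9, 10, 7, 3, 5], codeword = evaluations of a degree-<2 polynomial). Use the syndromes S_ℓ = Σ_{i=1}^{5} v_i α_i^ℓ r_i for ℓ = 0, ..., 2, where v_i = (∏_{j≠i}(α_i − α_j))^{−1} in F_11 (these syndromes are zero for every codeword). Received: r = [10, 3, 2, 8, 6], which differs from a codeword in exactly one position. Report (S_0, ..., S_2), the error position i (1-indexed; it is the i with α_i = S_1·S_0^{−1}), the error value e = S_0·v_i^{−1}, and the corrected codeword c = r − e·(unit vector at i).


S = (7, 2, 10), error at position 5, error magnitude e = 1, c = [10, 3, 2, 8, 5].

Step 1: column multipliers v_i = (∏_{j≠i}(α_i − α_j))^{−1} mod 11.
  i = 1 (α = 9): (9−10)(9−7)(9−3)(9−5) = (−1)·2·6·4 = −48 ≡ 7, so v_1 = 7^{−1} = 8 (mod 11).
  i = 2 (α = 10): (10−9)(10−7)(10−3)(10−5) = 1·3·7·5 = 105 ≡ 6, so v_2 = 6^{−1} = 2 (mod 11).
  i = 3 (α = 7): (7−9)(7−10)(7−3)(7−5) = (−2)·(−3)·4·2 = 48 ≡ 4, so v_3 = 4^{−1} = 3 (mod 11).
  i = 4 (α = 3): (3−9)(3−10)(3−7)(3−5) = (−6)·(−7)·(−4)·(−2) = 336 ≡ 6, so v_4 = 6^{−1} = 2 (mod 11).
  i = 5 (α = 5): (5−9)(5−10)(5−7)(5−3) = (−4)·(−5)·(−2)·2 = −80 ≡ 8, so v_5 = 8^{−1} = 7 (mod 11).
  v = [8, 2, 3, 2, 7].
Step 2: syndromes of r = [10, 3, 2, 8, 6] (all sums mod 11).
  S_0 = Σ v_i r_i = 8·10 + 2·3 + 3·2 + 2·8 + 7·6 = 150 ≡ 7.
  S_1 = Σ v_i α_i r_i = 8·9·10 + 2·10·3 + 3·7·2 + 2·3·8 + 7·5·6 = 1080 ≡ 2.
  α_i^2 mod 11 = [4, 1, 5, 9, 3].
  S_2 = Σ v_i α_i^2 r_i = 8·4·10 + 2·1·3 + 3·5·2 + 2·9·8 + 7·3·6 = 626 ≡ 10.
  S = (7, 2, 10) ≠ 0, so r is not a codeword (an error is present).
Step 3: locate the error. For a single error e at position i, S_ℓ = v_i·e·α_i^ℓ, so α_err = S_1/S_0.
  S_0^{−1} = 7^{−1} = 8 (mod 11), so α_err = 2·8 = 16 ≡ 5 = α_5. Error position i = 5.
  Consistency check: S_2/S_1 = 10·6 = 60 ≡ 5 = α_err ✓ (single-error assumption holds).
Step 4: error magnitude e = S_0/v_5 = S_0·∏_{j≠5}(α_5 − α_j) = 7·8 = 56 ≡ 1 (mod 11).
Step 5: correct position 5: c_5 = r_5 − e = 6 − 1 ≡ 5 (mod 11). Hence c = [10, 3, 2, 8, 5].
  Check: interpolating c through the α_i gives m(x) = 7 + 4·x (degree < 2) with m(α_i) = c_i for every i, so c is indeed a codeword.
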